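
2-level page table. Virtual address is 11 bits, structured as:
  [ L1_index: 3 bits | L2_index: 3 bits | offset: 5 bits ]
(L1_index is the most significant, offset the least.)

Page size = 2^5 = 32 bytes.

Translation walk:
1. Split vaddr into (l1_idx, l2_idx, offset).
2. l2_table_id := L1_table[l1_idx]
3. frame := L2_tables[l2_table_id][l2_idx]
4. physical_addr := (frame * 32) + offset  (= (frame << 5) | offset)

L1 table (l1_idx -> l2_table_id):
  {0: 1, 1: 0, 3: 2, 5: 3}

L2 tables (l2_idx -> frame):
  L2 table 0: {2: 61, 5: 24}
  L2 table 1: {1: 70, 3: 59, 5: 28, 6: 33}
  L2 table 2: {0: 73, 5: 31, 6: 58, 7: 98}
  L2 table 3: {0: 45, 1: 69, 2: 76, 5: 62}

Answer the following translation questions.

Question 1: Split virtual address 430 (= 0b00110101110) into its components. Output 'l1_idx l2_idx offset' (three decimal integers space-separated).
Answer: 1 5 14

Derivation:
vaddr = 430 = 0b00110101110
  top 3 bits -> l1_idx = 1
  next 3 bits -> l2_idx = 5
  bottom 5 bits -> offset = 14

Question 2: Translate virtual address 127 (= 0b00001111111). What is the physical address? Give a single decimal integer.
Answer: 1919

Derivation:
vaddr = 127 = 0b00001111111
Split: l1_idx=0, l2_idx=3, offset=31
L1[0] = 1
L2[1][3] = 59
paddr = 59 * 32 + 31 = 1919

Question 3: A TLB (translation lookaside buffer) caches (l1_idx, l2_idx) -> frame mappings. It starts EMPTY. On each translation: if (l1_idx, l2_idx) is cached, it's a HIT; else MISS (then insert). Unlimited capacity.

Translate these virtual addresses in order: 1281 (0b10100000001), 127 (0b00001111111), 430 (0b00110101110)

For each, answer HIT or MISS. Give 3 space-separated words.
vaddr=1281: (5,0) not in TLB -> MISS, insert
vaddr=127: (0,3) not in TLB -> MISS, insert
vaddr=430: (1,5) not in TLB -> MISS, insert

Answer: MISS MISS MISS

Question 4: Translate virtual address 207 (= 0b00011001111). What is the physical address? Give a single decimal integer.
vaddr = 207 = 0b00011001111
Split: l1_idx=0, l2_idx=6, offset=15
L1[0] = 1
L2[1][6] = 33
paddr = 33 * 32 + 15 = 1071

Answer: 1071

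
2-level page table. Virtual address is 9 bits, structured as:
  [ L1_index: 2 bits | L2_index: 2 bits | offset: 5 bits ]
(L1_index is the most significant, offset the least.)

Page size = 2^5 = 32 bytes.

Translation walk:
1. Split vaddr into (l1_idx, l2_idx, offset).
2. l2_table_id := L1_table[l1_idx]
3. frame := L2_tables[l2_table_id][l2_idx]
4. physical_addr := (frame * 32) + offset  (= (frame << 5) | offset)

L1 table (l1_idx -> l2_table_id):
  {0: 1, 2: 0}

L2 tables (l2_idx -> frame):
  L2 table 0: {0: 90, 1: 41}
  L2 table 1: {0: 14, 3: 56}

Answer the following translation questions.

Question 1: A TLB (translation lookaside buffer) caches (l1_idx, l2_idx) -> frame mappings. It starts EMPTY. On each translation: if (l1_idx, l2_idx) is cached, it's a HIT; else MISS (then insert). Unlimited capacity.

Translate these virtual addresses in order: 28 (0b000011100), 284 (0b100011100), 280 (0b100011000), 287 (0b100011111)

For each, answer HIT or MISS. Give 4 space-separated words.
Answer: MISS MISS HIT HIT

Derivation:
vaddr=28: (0,0) not in TLB -> MISS, insert
vaddr=284: (2,0) not in TLB -> MISS, insert
vaddr=280: (2,0) in TLB -> HIT
vaddr=287: (2,0) in TLB -> HIT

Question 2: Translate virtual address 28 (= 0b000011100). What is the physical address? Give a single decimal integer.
vaddr = 28 = 0b000011100
Split: l1_idx=0, l2_idx=0, offset=28
L1[0] = 1
L2[1][0] = 14
paddr = 14 * 32 + 28 = 476

Answer: 476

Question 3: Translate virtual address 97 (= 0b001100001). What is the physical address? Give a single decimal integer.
vaddr = 97 = 0b001100001
Split: l1_idx=0, l2_idx=3, offset=1
L1[0] = 1
L2[1][3] = 56
paddr = 56 * 32 + 1 = 1793

Answer: 1793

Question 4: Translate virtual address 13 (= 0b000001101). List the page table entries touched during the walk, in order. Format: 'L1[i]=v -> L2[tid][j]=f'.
vaddr = 13 = 0b000001101
Split: l1_idx=0, l2_idx=0, offset=13

Answer: L1[0]=1 -> L2[1][0]=14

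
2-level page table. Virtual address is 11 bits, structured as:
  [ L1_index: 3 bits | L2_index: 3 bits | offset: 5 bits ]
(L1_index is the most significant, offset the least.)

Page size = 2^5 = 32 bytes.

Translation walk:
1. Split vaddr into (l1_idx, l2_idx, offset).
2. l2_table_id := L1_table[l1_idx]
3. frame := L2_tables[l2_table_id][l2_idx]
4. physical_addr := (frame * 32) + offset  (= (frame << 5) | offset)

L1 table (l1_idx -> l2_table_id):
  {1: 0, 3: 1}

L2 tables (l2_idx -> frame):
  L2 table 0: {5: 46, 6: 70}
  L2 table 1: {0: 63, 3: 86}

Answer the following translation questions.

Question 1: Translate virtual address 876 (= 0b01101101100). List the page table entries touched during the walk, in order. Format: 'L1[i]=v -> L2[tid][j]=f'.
Answer: L1[3]=1 -> L2[1][3]=86

Derivation:
vaddr = 876 = 0b01101101100
Split: l1_idx=3, l2_idx=3, offset=12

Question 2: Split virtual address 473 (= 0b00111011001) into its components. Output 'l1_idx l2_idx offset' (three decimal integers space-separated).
vaddr = 473 = 0b00111011001
  top 3 bits -> l1_idx = 1
  next 3 bits -> l2_idx = 6
  bottom 5 bits -> offset = 25

Answer: 1 6 25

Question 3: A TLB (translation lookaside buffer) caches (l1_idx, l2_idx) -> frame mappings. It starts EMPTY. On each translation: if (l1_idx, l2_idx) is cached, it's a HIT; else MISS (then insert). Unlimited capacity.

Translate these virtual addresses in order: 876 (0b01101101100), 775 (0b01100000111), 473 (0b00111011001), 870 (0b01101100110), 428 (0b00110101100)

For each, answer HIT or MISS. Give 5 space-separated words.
vaddr=876: (3,3) not in TLB -> MISS, insert
vaddr=775: (3,0) not in TLB -> MISS, insert
vaddr=473: (1,6) not in TLB -> MISS, insert
vaddr=870: (3,3) in TLB -> HIT
vaddr=428: (1,5) not in TLB -> MISS, insert

Answer: MISS MISS MISS HIT MISS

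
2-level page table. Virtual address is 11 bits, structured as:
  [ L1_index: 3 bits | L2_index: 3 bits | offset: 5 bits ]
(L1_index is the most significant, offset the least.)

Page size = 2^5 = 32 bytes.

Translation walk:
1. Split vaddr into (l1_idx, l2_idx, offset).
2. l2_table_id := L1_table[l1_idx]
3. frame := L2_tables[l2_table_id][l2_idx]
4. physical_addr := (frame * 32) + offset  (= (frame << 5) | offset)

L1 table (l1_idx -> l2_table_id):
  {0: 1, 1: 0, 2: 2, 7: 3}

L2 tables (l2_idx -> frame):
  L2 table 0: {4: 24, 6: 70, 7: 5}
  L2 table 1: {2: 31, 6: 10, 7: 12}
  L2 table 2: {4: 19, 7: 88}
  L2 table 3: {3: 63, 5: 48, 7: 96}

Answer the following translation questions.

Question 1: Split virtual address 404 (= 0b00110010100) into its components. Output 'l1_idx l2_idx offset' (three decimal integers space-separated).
Answer: 1 4 20

Derivation:
vaddr = 404 = 0b00110010100
  top 3 bits -> l1_idx = 1
  next 3 bits -> l2_idx = 4
  bottom 5 bits -> offset = 20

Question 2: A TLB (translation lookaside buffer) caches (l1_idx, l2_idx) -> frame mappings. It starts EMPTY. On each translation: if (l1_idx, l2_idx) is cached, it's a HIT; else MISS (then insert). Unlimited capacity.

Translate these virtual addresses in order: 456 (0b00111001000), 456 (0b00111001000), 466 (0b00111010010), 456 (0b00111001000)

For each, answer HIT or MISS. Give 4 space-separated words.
vaddr=456: (1,6) not in TLB -> MISS, insert
vaddr=456: (1,6) in TLB -> HIT
vaddr=466: (1,6) in TLB -> HIT
vaddr=456: (1,6) in TLB -> HIT

Answer: MISS HIT HIT HIT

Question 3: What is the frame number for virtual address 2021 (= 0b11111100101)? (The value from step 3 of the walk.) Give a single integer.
Answer: 96

Derivation:
vaddr = 2021: l1_idx=7, l2_idx=7
L1[7] = 3; L2[3][7] = 96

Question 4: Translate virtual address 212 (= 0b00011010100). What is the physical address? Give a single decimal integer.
Answer: 340

Derivation:
vaddr = 212 = 0b00011010100
Split: l1_idx=0, l2_idx=6, offset=20
L1[0] = 1
L2[1][6] = 10
paddr = 10 * 32 + 20 = 340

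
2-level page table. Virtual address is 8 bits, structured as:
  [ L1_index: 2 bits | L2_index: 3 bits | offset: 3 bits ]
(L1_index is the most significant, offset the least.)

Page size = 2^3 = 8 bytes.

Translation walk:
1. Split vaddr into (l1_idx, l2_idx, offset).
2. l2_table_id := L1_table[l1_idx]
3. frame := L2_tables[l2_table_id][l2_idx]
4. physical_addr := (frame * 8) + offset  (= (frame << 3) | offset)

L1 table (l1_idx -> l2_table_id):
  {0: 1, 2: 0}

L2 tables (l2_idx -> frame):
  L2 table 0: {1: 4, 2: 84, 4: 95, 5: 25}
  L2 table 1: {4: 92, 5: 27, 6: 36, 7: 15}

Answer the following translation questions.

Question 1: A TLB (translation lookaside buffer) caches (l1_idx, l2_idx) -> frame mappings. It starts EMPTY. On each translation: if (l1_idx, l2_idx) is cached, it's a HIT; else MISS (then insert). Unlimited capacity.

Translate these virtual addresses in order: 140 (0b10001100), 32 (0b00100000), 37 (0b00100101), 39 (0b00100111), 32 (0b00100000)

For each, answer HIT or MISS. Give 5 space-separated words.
Answer: MISS MISS HIT HIT HIT

Derivation:
vaddr=140: (2,1) not in TLB -> MISS, insert
vaddr=32: (0,4) not in TLB -> MISS, insert
vaddr=37: (0,4) in TLB -> HIT
vaddr=39: (0,4) in TLB -> HIT
vaddr=32: (0,4) in TLB -> HIT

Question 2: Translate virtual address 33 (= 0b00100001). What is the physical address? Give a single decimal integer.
vaddr = 33 = 0b00100001
Split: l1_idx=0, l2_idx=4, offset=1
L1[0] = 1
L2[1][4] = 92
paddr = 92 * 8 + 1 = 737

Answer: 737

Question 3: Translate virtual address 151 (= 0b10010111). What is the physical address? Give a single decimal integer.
vaddr = 151 = 0b10010111
Split: l1_idx=2, l2_idx=2, offset=7
L1[2] = 0
L2[0][2] = 84
paddr = 84 * 8 + 7 = 679

Answer: 679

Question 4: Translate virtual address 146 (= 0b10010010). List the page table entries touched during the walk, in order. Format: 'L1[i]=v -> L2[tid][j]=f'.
Answer: L1[2]=0 -> L2[0][2]=84

Derivation:
vaddr = 146 = 0b10010010
Split: l1_idx=2, l2_idx=2, offset=2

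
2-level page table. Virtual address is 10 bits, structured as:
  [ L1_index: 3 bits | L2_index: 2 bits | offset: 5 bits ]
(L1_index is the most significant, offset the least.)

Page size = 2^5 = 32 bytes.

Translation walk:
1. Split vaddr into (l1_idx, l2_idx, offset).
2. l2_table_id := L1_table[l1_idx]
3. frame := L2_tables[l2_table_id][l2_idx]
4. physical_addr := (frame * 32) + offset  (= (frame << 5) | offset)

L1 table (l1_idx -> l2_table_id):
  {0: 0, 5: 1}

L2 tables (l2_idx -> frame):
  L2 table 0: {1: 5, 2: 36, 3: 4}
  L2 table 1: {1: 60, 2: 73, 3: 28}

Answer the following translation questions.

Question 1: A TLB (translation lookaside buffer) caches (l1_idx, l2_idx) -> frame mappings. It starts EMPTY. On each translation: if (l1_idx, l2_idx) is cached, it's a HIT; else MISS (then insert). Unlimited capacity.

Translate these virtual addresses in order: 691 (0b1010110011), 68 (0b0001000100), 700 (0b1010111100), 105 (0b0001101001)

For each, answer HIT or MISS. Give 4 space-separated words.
Answer: MISS MISS HIT MISS

Derivation:
vaddr=691: (5,1) not in TLB -> MISS, insert
vaddr=68: (0,2) not in TLB -> MISS, insert
vaddr=700: (5,1) in TLB -> HIT
vaddr=105: (0,3) not in TLB -> MISS, insert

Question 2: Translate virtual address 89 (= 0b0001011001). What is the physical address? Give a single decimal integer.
Answer: 1177

Derivation:
vaddr = 89 = 0b0001011001
Split: l1_idx=0, l2_idx=2, offset=25
L1[0] = 0
L2[0][2] = 36
paddr = 36 * 32 + 25 = 1177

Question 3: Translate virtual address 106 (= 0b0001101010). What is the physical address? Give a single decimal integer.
vaddr = 106 = 0b0001101010
Split: l1_idx=0, l2_idx=3, offset=10
L1[0] = 0
L2[0][3] = 4
paddr = 4 * 32 + 10 = 138

Answer: 138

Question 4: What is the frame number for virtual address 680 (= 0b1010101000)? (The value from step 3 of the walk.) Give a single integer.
Answer: 60

Derivation:
vaddr = 680: l1_idx=5, l2_idx=1
L1[5] = 1; L2[1][1] = 60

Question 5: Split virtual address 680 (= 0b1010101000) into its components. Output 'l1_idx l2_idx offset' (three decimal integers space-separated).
Answer: 5 1 8

Derivation:
vaddr = 680 = 0b1010101000
  top 3 bits -> l1_idx = 5
  next 2 bits -> l2_idx = 1
  bottom 5 bits -> offset = 8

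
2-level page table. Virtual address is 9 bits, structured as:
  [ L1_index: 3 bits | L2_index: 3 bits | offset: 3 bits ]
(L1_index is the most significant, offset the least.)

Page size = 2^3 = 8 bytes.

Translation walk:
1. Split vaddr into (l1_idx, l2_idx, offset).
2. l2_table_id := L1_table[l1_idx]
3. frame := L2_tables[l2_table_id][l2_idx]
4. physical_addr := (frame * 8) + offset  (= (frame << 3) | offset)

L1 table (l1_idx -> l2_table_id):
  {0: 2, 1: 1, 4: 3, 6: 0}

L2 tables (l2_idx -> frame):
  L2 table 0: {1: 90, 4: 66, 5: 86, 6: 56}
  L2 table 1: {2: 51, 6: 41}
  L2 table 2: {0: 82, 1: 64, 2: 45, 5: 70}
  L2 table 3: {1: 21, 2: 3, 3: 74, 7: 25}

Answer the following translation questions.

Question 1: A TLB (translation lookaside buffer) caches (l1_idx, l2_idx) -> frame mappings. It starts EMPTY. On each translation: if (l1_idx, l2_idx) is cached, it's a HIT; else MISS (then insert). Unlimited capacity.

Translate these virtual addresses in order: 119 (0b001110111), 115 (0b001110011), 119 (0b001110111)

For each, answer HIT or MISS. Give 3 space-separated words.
vaddr=119: (1,6) not in TLB -> MISS, insert
vaddr=115: (1,6) in TLB -> HIT
vaddr=119: (1,6) in TLB -> HIT

Answer: MISS HIT HIT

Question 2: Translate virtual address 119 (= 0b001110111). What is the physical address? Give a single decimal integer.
vaddr = 119 = 0b001110111
Split: l1_idx=1, l2_idx=6, offset=7
L1[1] = 1
L2[1][6] = 41
paddr = 41 * 8 + 7 = 335

Answer: 335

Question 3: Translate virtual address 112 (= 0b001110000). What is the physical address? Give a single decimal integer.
Answer: 328

Derivation:
vaddr = 112 = 0b001110000
Split: l1_idx=1, l2_idx=6, offset=0
L1[1] = 1
L2[1][6] = 41
paddr = 41 * 8 + 0 = 328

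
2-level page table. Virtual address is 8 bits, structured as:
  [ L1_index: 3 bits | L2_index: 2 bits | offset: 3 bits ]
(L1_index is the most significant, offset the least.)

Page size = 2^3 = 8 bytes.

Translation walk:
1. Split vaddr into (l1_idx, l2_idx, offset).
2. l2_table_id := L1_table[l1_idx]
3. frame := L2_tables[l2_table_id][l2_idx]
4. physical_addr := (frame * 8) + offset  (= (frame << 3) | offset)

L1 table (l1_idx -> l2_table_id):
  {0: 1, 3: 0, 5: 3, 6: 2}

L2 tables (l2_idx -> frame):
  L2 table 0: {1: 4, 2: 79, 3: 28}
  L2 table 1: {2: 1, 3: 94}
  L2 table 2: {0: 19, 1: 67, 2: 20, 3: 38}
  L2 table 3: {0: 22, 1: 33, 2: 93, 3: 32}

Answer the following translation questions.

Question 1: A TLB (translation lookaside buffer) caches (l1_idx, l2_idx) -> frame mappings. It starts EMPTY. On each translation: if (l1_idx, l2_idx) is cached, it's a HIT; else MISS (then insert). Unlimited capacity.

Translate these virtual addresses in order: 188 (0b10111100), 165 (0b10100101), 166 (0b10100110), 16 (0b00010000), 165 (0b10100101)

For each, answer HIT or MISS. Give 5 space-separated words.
Answer: MISS MISS HIT MISS HIT

Derivation:
vaddr=188: (5,3) not in TLB -> MISS, insert
vaddr=165: (5,0) not in TLB -> MISS, insert
vaddr=166: (5,0) in TLB -> HIT
vaddr=16: (0,2) not in TLB -> MISS, insert
vaddr=165: (5,0) in TLB -> HIT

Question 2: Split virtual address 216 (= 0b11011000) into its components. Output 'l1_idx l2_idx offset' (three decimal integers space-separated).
vaddr = 216 = 0b11011000
  top 3 bits -> l1_idx = 6
  next 2 bits -> l2_idx = 3
  bottom 3 bits -> offset = 0

Answer: 6 3 0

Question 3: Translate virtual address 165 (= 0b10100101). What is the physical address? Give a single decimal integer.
vaddr = 165 = 0b10100101
Split: l1_idx=5, l2_idx=0, offset=5
L1[5] = 3
L2[3][0] = 22
paddr = 22 * 8 + 5 = 181

Answer: 181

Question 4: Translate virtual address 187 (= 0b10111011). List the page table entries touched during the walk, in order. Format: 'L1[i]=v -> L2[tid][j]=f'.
Answer: L1[5]=3 -> L2[3][3]=32

Derivation:
vaddr = 187 = 0b10111011
Split: l1_idx=5, l2_idx=3, offset=3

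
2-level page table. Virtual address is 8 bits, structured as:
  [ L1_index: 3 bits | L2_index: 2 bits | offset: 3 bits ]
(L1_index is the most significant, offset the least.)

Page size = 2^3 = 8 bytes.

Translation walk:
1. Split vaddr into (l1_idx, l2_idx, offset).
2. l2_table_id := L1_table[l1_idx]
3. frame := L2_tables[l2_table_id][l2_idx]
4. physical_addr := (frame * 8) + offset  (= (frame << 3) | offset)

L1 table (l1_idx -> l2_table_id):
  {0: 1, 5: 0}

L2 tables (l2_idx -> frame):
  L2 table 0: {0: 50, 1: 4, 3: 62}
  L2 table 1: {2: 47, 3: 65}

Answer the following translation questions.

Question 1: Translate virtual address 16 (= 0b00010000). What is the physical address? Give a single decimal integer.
Answer: 376

Derivation:
vaddr = 16 = 0b00010000
Split: l1_idx=0, l2_idx=2, offset=0
L1[0] = 1
L2[1][2] = 47
paddr = 47 * 8 + 0 = 376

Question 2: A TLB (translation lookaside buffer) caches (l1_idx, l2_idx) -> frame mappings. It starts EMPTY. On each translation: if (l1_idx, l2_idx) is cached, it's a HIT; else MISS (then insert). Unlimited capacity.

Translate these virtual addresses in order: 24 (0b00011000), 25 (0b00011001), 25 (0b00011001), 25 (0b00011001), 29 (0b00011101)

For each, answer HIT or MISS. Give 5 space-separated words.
Answer: MISS HIT HIT HIT HIT

Derivation:
vaddr=24: (0,3) not in TLB -> MISS, insert
vaddr=25: (0,3) in TLB -> HIT
vaddr=25: (0,3) in TLB -> HIT
vaddr=25: (0,3) in TLB -> HIT
vaddr=29: (0,3) in TLB -> HIT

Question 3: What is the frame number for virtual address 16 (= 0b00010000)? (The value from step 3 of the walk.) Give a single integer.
vaddr = 16: l1_idx=0, l2_idx=2
L1[0] = 1; L2[1][2] = 47

Answer: 47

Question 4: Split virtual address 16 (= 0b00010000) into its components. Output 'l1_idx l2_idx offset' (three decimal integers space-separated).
Answer: 0 2 0

Derivation:
vaddr = 16 = 0b00010000
  top 3 bits -> l1_idx = 0
  next 2 bits -> l2_idx = 2
  bottom 3 bits -> offset = 0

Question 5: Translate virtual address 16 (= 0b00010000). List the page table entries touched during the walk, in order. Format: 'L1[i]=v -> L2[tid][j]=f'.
vaddr = 16 = 0b00010000
Split: l1_idx=0, l2_idx=2, offset=0

Answer: L1[0]=1 -> L2[1][2]=47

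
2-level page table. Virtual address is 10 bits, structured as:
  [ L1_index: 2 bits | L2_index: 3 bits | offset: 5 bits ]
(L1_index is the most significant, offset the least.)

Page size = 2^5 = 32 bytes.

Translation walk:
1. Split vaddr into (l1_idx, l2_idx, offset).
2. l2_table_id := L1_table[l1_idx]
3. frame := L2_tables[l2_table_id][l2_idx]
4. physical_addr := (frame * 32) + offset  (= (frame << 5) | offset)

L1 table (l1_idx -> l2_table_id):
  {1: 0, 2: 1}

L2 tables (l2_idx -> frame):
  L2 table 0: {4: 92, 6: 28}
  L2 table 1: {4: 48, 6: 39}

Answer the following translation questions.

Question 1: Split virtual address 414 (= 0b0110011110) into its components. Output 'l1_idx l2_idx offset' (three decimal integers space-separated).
Answer: 1 4 30

Derivation:
vaddr = 414 = 0b0110011110
  top 2 bits -> l1_idx = 1
  next 3 bits -> l2_idx = 4
  bottom 5 bits -> offset = 30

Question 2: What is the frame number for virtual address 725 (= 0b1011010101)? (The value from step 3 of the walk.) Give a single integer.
vaddr = 725: l1_idx=2, l2_idx=6
L1[2] = 1; L2[1][6] = 39

Answer: 39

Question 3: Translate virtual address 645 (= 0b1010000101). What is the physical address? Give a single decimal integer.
vaddr = 645 = 0b1010000101
Split: l1_idx=2, l2_idx=4, offset=5
L1[2] = 1
L2[1][4] = 48
paddr = 48 * 32 + 5 = 1541

Answer: 1541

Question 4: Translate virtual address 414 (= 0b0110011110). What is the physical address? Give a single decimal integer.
Answer: 2974

Derivation:
vaddr = 414 = 0b0110011110
Split: l1_idx=1, l2_idx=4, offset=30
L1[1] = 0
L2[0][4] = 92
paddr = 92 * 32 + 30 = 2974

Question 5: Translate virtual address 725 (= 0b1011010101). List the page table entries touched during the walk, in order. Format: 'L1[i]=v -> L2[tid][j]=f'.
Answer: L1[2]=1 -> L2[1][6]=39

Derivation:
vaddr = 725 = 0b1011010101
Split: l1_idx=2, l2_idx=6, offset=21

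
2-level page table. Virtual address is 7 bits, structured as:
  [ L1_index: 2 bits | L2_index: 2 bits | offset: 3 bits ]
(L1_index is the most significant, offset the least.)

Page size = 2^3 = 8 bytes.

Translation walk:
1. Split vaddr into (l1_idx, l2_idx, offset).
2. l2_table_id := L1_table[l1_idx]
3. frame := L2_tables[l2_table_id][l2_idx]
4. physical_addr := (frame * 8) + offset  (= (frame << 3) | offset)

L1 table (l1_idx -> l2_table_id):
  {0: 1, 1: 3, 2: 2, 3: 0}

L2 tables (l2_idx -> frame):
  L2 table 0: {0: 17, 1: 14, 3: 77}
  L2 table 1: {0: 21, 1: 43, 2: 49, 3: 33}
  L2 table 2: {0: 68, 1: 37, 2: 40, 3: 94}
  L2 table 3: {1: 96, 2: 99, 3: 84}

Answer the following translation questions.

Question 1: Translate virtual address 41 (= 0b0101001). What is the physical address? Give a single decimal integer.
vaddr = 41 = 0b0101001
Split: l1_idx=1, l2_idx=1, offset=1
L1[1] = 3
L2[3][1] = 96
paddr = 96 * 8 + 1 = 769

Answer: 769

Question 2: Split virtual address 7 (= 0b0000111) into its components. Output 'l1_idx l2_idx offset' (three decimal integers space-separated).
vaddr = 7 = 0b0000111
  top 2 bits -> l1_idx = 0
  next 2 bits -> l2_idx = 0
  bottom 3 bits -> offset = 7

Answer: 0 0 7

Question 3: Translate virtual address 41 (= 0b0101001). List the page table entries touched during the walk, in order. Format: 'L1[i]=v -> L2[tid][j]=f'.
Answer: L1[1]=3 -> L2[3][1]=96

Derivation:
vaddr = 41 = 0b0101001
Split: l1_idx=1, l2_idx=1, offset=1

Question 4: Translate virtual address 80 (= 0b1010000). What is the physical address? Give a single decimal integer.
Answer: 320

Derivation:
vaddr = 80 = 0b1010000
Split: l1_idx=2, l2_idx=2, offset=0
L1[2] = 2
L2[2][2] = 40
paddr = 40 * 8 + 0 = 320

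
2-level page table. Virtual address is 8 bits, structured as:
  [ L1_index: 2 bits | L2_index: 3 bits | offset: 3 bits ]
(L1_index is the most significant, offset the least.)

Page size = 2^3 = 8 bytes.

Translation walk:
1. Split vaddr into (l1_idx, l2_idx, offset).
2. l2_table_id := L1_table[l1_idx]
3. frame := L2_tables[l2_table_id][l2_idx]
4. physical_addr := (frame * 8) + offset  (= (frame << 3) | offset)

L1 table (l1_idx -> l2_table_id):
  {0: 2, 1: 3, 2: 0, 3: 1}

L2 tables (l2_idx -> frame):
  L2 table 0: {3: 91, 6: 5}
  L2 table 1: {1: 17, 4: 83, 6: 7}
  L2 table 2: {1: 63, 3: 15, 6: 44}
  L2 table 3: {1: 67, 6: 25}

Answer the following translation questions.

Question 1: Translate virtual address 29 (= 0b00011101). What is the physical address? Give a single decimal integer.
vaddr = 29 = 0b00011101
Split: l1_idx=0, l2_idx=3, offset=5
L1[0] = 2
L2[2][3] = 15
paddr = 15 * 8 + 5 = 125

Answer: 125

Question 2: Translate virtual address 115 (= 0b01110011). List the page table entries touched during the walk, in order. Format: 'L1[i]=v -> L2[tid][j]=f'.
Answer: L1[1]=3 -> L2[3][6]=25

Derivation:
vaddr = 115 = 0b01110011
Split: l1_idx=1, l2_idx=6, offset=3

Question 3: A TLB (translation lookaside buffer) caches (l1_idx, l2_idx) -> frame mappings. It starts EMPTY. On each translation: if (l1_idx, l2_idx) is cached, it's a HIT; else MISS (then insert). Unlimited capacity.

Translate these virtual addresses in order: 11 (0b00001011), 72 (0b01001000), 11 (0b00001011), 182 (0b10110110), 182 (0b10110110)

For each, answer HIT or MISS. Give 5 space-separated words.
vaddr=11: (0,1) not in TLB -> MISS, insert
vaddr=72: (1,1) not in TLB -> MISS, insert
vaddr=11: (0,1) in TLB -> HIT
vaddr=182: (2,6) not in TLB -> MISS, insert
vaddr=182: (2,6) in TLB -> HIT

Answer: MISS MISS HIT MISS HIT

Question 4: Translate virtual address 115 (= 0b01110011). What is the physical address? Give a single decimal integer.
Answer: 203

Derivation:
vaddr = 115 = 0b01110011
Split: l1_idx=1, l2_idx=6, offset=3
L1[1] = 3
L2[3][6] = 25
paddr = 25 * 8 + 3 = 203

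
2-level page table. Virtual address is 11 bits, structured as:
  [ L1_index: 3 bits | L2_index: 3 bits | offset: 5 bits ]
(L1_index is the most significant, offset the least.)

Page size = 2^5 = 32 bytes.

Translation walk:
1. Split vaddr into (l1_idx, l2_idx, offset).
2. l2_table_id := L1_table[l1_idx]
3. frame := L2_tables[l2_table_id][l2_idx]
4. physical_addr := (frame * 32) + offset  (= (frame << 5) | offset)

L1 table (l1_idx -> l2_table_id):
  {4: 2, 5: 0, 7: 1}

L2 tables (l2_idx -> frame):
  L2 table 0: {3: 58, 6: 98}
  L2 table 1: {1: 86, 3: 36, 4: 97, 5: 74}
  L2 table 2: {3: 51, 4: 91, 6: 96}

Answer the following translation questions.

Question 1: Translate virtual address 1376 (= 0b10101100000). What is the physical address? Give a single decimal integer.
Answer: 1856

Derivation:
vaddr = 1376 = 0b10101100000
Split: l1_idx=5, l2_idx=3, offset=0
L1[5] = 0
L2[0][3] = 58
paddr = 58 * 32 + 0 = 1856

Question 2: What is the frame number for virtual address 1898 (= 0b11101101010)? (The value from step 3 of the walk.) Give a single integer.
vaddr = 1898: l1_idx=7, l2_idx=3
L1[7] = 1; L2[1][3] = 36

Answer: 36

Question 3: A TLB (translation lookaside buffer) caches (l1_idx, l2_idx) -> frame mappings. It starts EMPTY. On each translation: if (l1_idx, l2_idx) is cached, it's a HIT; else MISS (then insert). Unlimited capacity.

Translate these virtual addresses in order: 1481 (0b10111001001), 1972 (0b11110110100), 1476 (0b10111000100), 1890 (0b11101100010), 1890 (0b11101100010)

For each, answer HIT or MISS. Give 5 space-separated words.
vaddr=1481: (5,6) not in TLB -> MISS, insert
vaddr=1972: (7,5) not in TLB -> MISS, insert
vaddr=1476: (5,6) in TLB -> HIT
vaddr=1890: (7,3) not in TLB -> MISS, insert
vaddr=1890: (7,3) in TLB -> HIT

Answer: MISS MISS HIT MISS HIT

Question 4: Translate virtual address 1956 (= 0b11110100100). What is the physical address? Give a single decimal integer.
Answer: 2372

Derivation:
vaddr = 1956 = 0b11110100100
Split: l1_idx=7, l2_idx=5, offset=4
L1[7] = 1
L2[1][5] = 74
paddr = 74 * 32 + 4 = 2372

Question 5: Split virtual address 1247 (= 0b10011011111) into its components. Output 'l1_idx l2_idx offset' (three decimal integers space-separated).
vaddr = 1247 = 0b10011011111
  top 3 bits -> l1_idx = 4
  next 3 bits -> l2_idx = 6
  bottom 5 bits -> offset = 31

Answer: 4 6 31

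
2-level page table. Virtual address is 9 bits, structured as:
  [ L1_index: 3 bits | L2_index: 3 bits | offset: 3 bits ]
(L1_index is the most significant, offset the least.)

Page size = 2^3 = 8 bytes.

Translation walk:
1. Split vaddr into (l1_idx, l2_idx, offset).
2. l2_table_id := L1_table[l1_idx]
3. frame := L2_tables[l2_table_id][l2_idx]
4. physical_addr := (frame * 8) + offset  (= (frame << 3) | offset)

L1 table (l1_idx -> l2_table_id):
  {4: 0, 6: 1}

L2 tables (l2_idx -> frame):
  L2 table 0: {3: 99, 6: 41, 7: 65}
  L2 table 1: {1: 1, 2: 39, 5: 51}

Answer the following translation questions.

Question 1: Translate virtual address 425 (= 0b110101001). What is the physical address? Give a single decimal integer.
vaddr = 425 = 0b110101001
Split: l1_idx=6, l2_idx=5, offset=1
L1[6] = 1
L2[1][5] = 51
paddr = 51 * 8 + 1 = 409

Answer: 409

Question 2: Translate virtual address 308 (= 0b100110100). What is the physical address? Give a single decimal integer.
Answer: 332

Derivation:
vaddr = 308 = 0b100110100
Split: l1_idx=4, l2_idx=6, offset=4
L1[4] = 0
L2[0][6] = 41
paddr = 41 * 8 + 4 = 332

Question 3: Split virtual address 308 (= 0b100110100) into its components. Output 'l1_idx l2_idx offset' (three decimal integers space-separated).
vaddr = 308 = 0b100110100
  top 3 bits -> l1_idx = 4
  next 3 bits -> l2_idx = 6
  bottom 3 bits -> offset = 4

Answer: 4 6 4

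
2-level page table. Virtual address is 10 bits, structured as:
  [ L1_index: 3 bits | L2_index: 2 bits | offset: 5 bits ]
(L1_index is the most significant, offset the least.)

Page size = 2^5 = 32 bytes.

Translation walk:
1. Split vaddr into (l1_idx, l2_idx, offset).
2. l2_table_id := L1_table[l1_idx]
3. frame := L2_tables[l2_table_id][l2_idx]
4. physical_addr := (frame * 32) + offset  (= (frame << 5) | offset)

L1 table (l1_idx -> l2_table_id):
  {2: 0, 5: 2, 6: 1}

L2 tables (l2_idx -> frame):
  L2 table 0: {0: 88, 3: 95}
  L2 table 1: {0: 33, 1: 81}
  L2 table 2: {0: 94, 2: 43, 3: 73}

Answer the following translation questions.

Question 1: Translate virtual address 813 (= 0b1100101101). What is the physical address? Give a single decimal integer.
vaddr = 813 = 0b1100101101
Split: l1_idx=6, l2_idx=1, offset=13
L1[6] = 1
L2[1][1] = 81
paddr = 81 * 32 + 13 = 2605

Answer: 2605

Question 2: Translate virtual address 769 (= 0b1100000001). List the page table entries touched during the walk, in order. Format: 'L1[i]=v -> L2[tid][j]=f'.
vaddr = 769 = 0b1100000001
Split: l1_idx=6, l2_idx=0, offset=1

Answer: L1[6]=1 -> L2[1][0]=33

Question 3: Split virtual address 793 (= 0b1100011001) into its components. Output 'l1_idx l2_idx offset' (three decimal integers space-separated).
Answer: 6 0 25

Derivation:
vaddr = 793 = 0b1100011001
  top 3 bits -> l1_idx = 6
  next 2 bits -> l2_idx = 0
  bottom 5 bits -> offset = 25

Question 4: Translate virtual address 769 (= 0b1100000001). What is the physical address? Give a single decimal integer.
vaddr = 769 = 0b1100000001
Split: l1_idx=6, l2_idx=0, offset=1
L1[6] = 1
L2[1][0] = 33
paddr = 33 * 32 + 1 = 1057

Answer: 1057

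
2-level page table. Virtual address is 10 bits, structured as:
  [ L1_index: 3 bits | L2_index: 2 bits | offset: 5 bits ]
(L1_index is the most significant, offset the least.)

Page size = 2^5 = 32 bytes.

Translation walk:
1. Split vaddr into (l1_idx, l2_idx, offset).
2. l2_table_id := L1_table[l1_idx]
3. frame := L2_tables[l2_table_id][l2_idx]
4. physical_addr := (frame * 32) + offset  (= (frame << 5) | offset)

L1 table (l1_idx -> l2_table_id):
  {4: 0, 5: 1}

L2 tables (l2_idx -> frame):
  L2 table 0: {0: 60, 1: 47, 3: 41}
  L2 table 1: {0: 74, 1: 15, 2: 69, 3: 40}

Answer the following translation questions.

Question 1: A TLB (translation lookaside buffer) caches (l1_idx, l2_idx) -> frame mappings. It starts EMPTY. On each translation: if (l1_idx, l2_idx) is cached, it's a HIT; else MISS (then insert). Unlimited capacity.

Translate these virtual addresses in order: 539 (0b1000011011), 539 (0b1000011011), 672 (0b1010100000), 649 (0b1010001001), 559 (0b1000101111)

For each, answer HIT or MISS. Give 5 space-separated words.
vaddr=539: (4,0) not in TLB -> MISS, insert
vaddr=539: (4,0) in TLB -> HIT
vaddr=672: (5,1) not in TLB -> MISS, insert
vaddr=649: (5,0) not in TLB -> MISS, insert
vaddr=559: (4,1) not in TLB -> MISS, insert

Answer: MISS HIT MISS MISS MISS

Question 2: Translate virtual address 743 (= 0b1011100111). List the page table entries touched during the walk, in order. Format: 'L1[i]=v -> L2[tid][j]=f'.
Answer: L1[5]=1 -> L2[1][3]=40

Derivation:
vaddr = 743 = 0b1011100111
Split: l1_idx=5, l2_idx=3, offset=7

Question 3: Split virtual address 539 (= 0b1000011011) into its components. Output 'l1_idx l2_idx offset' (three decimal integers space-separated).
Answer: 4 0 27

Derivation:
vaddr = 539 = 0b1000011011
  top 3 bits -> l1_idx = 4
  next 2 bits -> l2_idx = 0
  bottom 5 bits -> offset = 27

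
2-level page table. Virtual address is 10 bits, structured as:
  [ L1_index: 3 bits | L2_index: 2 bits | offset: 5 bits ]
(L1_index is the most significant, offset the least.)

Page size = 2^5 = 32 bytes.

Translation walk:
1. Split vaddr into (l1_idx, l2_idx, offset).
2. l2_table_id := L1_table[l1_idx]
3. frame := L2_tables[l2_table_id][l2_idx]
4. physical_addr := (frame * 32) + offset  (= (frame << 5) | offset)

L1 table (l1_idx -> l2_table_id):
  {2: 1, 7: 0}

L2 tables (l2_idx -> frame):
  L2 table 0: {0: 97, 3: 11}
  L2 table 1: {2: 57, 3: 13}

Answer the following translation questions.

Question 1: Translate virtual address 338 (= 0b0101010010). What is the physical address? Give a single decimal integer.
vaddr = 338 = 0b0101010010
Split: l1_idx=2, l2_idx=2, offset=18
L1[2] = 1
L2[1][2] = 57
paddr = 57 * 32 + 18 = 1842

Answer: 1842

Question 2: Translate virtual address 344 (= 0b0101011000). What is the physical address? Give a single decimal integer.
Answer: 1848

Derivation:
vaddr = 344 = 0b0101011000
Split: l1_idx=2, l2_idx=2, offset=24
L1[2] = 1
L2[1][2] = 57
paddr = 57 * 32 + 24 = 1848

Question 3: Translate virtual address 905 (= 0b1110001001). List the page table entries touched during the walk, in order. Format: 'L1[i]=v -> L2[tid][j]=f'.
vaddr = 905 = 0b1110001001
Split: l1_idx=7, l2_idx=0, offset=9

Answer: L1[7]=0 -> L2[0][0]=97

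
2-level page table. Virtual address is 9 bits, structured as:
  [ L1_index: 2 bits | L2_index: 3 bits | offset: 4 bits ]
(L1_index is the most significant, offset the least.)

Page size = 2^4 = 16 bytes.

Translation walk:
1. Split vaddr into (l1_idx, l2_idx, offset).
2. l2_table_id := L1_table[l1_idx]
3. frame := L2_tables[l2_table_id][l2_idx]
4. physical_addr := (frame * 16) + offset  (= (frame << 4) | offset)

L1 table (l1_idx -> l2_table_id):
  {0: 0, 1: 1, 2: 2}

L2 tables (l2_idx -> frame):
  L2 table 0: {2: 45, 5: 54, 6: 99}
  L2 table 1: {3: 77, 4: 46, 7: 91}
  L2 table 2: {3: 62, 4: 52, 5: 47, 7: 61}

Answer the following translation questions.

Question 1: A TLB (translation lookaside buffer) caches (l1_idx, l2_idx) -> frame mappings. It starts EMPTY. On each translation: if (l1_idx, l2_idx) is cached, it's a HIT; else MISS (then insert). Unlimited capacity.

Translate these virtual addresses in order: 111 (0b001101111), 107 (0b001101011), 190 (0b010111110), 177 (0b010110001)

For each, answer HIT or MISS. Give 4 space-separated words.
Answer: MISS HIT MISS HIT

Derivation:
vaddr=111: (0,6) not in TLB -> MISS, insert
vaddr=107: (0,6) in TLB -> HIT
vaddr=190: (1,3) not in TLB -> MISS, insert
vaddr=177: (1,3) in TLB -> HIT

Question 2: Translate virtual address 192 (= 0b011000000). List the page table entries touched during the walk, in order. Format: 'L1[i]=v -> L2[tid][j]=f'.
Answer: L1[1]=1 -> L2[1][4]=46

Derivation:
vaddr = 192 = 0b011000000
Split: l1_idx=1, l2_idx=4, offset=0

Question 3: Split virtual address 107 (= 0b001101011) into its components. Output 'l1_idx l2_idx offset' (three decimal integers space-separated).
Answer: 0 6 11

Derivation:
vaddr = 107 = 0b001101011
  top 2 bits -> l1_idx = 0
  next 3 bits -> l2_idx = 6
  bottom 4 bits -> offset = 11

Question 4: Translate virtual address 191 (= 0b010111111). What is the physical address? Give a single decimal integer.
Answer: 1247

Derivation:
vaddr = 191 = 0b010111111
Split: l1_idx=1, l2_idx=3, offset=15
L1[1] = 1
L2[1][3] = 77
paddr = 77 * 16 + 15 = 1247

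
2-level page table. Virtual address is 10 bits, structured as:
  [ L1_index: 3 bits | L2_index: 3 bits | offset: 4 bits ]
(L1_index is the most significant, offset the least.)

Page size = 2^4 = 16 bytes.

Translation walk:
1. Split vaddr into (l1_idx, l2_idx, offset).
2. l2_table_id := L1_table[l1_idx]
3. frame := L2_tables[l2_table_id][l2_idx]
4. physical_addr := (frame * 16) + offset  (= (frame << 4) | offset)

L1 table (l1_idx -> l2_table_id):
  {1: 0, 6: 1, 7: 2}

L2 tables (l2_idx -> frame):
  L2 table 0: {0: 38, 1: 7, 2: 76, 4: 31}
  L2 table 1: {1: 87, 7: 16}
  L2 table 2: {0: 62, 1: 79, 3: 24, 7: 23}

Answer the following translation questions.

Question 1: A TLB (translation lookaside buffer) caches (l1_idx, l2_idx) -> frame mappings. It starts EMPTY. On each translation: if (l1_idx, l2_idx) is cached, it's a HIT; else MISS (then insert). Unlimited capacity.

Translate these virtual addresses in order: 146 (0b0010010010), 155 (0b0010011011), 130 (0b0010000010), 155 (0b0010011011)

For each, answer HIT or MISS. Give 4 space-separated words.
vaddr=146: (1,1) not in TLB -> MISS, insert
vaddr=155: (1,1) in TLB -> HIT
vaddr=130: (1,0) not in TLB -> MISS, insert
vaddr=155: (1,1) in TLB -> HIT

Answer: MISS HIT MISS HIT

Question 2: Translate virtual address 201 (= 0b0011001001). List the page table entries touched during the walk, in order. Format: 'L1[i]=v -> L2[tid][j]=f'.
Answer: L1[1]=0 -> L2[0][4]=31

Derivation:
vaddr = 201 = 0b0011001001
Split: l1_idx=1, l2_idx=4, offset=9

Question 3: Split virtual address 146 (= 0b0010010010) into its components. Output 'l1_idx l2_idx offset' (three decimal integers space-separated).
Answer: 1 1 2

Derivation:
vaddr = 146 = 0b0010010010
  top 3 bits -> l1_idx = 1
  next 3 bits -> l2_idx = 1
  bottom 4 bits -> offset = 2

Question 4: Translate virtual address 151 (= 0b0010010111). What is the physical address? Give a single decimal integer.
vaddr = 151 = 0b0010010111
Split: l1_idx=1, l2_idx=1, offset=7
L1[1] = 0
L2[0][1] = 7
paddr = 7 * 16 + 7 = 119

Answer: 119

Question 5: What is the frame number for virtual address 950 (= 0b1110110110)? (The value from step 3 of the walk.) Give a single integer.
vaddr = 950: l1_idx=7, l2_idx=3
L1[7] = 2; L2[2][3] = 24

Answer: 24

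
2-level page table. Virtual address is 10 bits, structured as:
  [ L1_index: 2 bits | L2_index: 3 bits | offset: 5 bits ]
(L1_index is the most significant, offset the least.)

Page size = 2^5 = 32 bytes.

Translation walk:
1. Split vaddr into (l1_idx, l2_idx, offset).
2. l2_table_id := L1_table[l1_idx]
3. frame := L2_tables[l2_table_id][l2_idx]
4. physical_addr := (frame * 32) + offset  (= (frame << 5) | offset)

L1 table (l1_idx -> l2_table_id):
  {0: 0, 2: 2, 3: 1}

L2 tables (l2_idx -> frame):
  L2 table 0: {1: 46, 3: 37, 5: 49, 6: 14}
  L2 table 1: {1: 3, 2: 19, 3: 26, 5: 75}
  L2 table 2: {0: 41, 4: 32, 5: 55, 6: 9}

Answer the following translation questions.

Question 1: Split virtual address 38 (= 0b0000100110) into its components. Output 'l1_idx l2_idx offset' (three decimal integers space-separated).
vaddr = 38 = 0b0000100110
  top 2 bits -> l1_idx = 0
  next 3 bits -> l2_idx = 1
  bottom 5 bits -> offset = 6

Answer: 0 1 6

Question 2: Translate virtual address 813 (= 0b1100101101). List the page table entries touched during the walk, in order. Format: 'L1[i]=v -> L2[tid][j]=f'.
Answer: L1[3]=1 -> L2[1][1]=3

Derivation:
vaddr = 813 = 0b1100101101
Split: l1_idx=3, l2_idx=1, offset=13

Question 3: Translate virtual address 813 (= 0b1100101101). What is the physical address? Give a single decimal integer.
Answer: 109

Derivation:
vaddr = 813 = 0b1100101101
Split: l1_idx=3, l2_idx=1, offset=13
L1[3] = 1
L2[1][1] = 3
paddr = 3 * 32 + 13 = 109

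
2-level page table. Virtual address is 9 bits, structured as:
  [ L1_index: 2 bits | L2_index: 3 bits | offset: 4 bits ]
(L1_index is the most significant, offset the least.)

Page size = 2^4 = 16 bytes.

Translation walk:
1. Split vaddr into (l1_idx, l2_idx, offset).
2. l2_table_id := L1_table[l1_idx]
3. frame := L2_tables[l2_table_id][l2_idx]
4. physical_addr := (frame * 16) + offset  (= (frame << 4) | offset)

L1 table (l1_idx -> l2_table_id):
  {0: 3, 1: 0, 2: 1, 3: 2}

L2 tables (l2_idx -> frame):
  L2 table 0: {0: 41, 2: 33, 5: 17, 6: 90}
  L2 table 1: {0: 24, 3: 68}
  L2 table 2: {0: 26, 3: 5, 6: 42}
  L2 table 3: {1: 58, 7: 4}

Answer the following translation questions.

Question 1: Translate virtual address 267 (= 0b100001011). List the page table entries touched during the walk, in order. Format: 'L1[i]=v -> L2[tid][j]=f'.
Answer: L1[2]=1 -> L2[1][0]=24

Derivation:
vaddr = 267 = 0b100001011
Split: l1_idx=2, l2_idx=0, offset=11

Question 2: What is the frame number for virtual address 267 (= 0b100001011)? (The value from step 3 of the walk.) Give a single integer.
Answer: 24

Derivation:
vaddr = 267: l1_idx=2, l2_idx=0
L1[2] = 1; L2[1][0] = 24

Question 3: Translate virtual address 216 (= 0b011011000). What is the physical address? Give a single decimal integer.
Answer: 280

Derivation:
vaddr = 216 = 0b011011000
Split: l1_idx=1, l2_idx=5, offset=8
L1[1] = 0
L2[0][5] = 17
paddr = 17 * 16 + 8 = 280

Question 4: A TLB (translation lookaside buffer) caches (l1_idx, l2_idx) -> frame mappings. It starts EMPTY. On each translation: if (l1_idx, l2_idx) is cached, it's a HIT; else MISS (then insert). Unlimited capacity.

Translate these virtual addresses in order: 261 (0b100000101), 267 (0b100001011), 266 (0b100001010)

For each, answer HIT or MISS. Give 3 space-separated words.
Answer: MISS HIT HIT

Derivation:
vaddr=261: (2,0) not in TLB -> MISS, insert
vaddr=267: (2,0) in TLB -> HIT
vaddr=266: (2,0) in TLB -> HIT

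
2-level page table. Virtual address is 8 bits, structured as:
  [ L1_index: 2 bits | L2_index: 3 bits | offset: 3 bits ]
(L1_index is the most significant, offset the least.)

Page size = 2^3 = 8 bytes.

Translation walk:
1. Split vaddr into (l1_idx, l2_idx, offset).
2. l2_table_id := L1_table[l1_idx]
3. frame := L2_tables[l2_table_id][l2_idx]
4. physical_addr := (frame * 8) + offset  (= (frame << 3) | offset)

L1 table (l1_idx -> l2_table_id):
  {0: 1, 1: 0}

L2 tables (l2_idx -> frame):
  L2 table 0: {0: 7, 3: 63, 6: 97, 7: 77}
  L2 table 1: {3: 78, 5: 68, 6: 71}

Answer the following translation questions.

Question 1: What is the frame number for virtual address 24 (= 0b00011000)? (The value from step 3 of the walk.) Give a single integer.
vaddr = 24: l1_idx=0, l2_idx=3
L1[0] = 1; L2[1][3] = 78

Answer: 78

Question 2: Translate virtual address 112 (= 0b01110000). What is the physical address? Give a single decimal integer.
Answer: 776

Derivation:
vaddr = 112 = 0b01110000
Split: l1_idx=1, l2_idx=6, offset=0
L1[1] = 0
L2[0][6] = 97
paddr = 97 * 8 + 0 = 776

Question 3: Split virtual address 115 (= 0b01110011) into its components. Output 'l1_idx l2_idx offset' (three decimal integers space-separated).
vaddr = 115 = 0b01110011
  top 2 bits -> l1_idx = 1
  next 3 bits -> l2_idx = 6
  bottom 3 bits -> offset = 3

Answer: 1 6 3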